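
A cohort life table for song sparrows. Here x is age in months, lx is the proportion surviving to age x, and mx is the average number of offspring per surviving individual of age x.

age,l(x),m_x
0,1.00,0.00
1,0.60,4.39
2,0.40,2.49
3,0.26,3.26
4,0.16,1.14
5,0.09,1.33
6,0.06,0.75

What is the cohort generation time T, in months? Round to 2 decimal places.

lx·mx: 0, 2.634, 0.996, 0.8476, 0.1824, 0.1197, 0.045 → R0 = 4.8247
x·lx·mx: 0, 2.634, 1.992, 2.5428, 0.7296, 0.5985, 0.27 → Σ = 8.7669
T = 8.7669 / 4.8247 = 1.817087… → 1.82

1.82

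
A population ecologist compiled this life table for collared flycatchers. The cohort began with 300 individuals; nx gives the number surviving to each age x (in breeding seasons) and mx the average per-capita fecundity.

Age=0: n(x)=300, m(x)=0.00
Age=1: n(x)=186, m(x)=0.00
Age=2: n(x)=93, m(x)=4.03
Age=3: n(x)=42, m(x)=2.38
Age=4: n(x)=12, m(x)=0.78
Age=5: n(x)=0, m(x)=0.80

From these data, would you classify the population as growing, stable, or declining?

lx = nx/n0 = nx/300: 1, 0.62, 0.31, 0.14, 0.04, 0
R0 = Σ lx·mx = 0 + 0 + 1.2493 + 0.3332 + 0.0312 + 0 = 1.6137
R0 > 1, so the population is growing.

growing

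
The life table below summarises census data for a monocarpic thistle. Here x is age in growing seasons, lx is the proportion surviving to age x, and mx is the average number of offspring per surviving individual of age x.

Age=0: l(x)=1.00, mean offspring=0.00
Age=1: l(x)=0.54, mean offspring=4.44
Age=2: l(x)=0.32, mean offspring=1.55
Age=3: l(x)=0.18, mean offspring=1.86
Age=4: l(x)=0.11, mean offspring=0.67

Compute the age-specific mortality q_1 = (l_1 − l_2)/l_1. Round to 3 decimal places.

0.407

q_1 = (l_1 − l_2) / l_1 = (0.54 − 0.32) / 0.54
     = 0.22 / 0.54 = 0.407407… → 0.407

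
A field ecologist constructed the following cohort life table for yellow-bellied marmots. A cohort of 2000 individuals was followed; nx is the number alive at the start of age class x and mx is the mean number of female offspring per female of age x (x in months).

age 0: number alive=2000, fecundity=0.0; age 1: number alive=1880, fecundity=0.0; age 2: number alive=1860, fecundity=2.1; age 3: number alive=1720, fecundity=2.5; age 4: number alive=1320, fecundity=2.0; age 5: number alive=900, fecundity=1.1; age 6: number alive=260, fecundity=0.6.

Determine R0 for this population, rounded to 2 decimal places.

6.00

lx = nx/n0 = nx/2000: 1, 0.94, 0.93, 0.86, 0.66, 0.45, 0.13
lx·mx by age: 0, 0, 1.953, 2.15, 1.32, 0.495, 0.078
R0 = Σ lx·mx = 5.996 → 6.00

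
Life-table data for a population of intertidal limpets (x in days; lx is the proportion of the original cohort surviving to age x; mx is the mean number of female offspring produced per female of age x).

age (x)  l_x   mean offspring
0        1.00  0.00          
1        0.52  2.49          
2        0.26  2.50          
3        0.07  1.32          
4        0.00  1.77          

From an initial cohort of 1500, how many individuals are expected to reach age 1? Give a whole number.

Expected survivors = N0 · l_1 = 1500 × 0.52 = 780 → 780

780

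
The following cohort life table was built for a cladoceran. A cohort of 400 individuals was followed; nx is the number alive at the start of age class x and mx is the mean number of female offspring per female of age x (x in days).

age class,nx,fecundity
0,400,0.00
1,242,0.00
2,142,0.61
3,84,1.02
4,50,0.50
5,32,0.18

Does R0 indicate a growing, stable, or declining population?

declining

lx = nx/n0 = nx/400: 1, 0.605, 0.355, 0.21, 0.125, 0.08
R0 = Σ lx·mx = 0 + 0 + 0.21655 + 0.2142 + 0.0625 + 0.0144 = 0.50765
R0 < 1, so the population is declining.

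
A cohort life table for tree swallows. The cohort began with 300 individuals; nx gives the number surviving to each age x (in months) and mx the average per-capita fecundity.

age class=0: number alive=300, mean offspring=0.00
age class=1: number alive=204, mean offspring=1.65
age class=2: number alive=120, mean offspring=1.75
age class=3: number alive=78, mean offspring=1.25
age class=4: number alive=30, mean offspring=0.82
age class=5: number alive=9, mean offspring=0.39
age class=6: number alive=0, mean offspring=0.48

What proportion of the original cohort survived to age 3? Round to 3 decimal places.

0.260

l_3 = n_3/n_0 = 78/300 = 0.26 → 0.260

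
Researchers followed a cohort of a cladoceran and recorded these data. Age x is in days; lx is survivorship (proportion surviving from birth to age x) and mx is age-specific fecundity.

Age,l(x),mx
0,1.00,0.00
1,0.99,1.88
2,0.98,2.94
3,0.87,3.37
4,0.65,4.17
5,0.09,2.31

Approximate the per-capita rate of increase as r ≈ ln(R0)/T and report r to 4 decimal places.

0.8834

R0 = Σ lx·mx = 0 + 1.8612 + 2.8812 + 2.9319 + 2.7105 + 0.2079 = 10.5927
Σ x·lx·mx = 28.3008; T = 28.3008/10.5927 = 2.67173…
r ≈ ln(R0)/T = ln(10.5927)/2.67173… = 0.883386… → 0.8834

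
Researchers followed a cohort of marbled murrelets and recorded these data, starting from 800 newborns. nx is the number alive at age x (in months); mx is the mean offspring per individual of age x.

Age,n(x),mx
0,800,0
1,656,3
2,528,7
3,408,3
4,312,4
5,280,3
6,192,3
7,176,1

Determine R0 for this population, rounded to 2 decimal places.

12.16

lx = nx/n0 = nx/800: 1, 0.82, 0.66, 0.51, 0.39, 0.35, 0.24, 0.22
lx·mx by age: 0, 2.46, 4.62, 1.53, 1.56, 1.05, 0.72, 0.22
R0 = Σ lx·mx = 12.16 → 12.16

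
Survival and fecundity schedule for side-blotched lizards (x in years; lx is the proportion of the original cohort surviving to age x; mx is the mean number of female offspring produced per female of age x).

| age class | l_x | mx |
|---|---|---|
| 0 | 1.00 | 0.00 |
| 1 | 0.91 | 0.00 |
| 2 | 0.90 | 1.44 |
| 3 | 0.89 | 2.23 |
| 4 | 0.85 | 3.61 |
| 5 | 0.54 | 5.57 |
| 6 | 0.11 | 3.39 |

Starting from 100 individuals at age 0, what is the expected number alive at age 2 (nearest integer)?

90

Expected survivors = N0 · l_2 = 100 × 0.90 = 90 → 90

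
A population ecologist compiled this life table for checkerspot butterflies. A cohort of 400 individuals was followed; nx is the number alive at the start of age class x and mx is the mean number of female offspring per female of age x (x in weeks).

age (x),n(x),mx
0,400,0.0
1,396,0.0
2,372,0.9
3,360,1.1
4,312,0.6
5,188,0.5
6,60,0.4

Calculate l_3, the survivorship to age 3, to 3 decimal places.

0.900

l_3 = n_3/n_0 = 360/400 = 0.9 → 0.900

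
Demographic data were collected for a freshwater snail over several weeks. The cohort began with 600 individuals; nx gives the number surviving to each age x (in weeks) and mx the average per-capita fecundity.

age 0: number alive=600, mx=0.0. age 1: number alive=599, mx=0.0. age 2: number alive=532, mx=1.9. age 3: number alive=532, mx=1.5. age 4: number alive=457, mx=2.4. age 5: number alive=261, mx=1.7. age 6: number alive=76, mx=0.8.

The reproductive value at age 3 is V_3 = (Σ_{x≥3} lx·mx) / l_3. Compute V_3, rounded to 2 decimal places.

4.51

lx = nx/n0 = nx/600: 1, 0.99833…, 0.88667…, 0.88667…, 0.76167…, 0.435, 0.12667…
lx·mx for x ≥ 3: 1.33…, 1.828…, 0.7395, 0.101333… → sum = 3.998833…
V_3 = 3.998833… / l_3 = 3.998833… / 0.886667… = 4.509962… → 4.51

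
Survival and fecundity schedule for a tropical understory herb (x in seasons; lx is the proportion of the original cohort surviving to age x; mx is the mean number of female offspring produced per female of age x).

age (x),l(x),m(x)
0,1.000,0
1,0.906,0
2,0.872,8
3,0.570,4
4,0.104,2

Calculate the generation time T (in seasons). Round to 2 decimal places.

lx·mx: 0, 0, 6.976, 2.28, 0.208 → R0 = 9.464
x·lx·mx: 0, 0, 13.952, 6.84, 0.832 → Σ = 21.624
T = 21.624 / 9.464 = 2.284869… → 2.28

2.28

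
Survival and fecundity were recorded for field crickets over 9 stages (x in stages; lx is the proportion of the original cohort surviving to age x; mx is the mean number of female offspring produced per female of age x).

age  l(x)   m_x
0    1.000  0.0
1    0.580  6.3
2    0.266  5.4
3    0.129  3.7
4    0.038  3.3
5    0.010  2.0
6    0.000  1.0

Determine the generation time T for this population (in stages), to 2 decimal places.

1.50

lx·mx: 0, 3.654, 1.4364, 0.4773, 0.1254, 0.02, 0 → R0 = 5.7131
x·lx·mx: 0, 3.654, 2.8728, 1.4319, 0.5016, 0.1, 0 → Σ = 8.5603
T = 8.5603 / 5.7131 = 1.498363… → 1.50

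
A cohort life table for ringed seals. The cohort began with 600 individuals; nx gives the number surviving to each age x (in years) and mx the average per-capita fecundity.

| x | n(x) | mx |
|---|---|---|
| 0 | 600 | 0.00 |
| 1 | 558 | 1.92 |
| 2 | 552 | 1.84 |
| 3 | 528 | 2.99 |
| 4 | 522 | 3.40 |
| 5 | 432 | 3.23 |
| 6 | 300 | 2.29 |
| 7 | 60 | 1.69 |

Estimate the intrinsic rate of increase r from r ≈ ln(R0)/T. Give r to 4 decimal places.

0.7247

lx = nx/n0 = nx/600: 1, 0.93, 0.92, 0.88, 0.87, 0.72, 0.5, 0.1
R0 = Σ lx·mx = 0 + 1.7856 + 1.6928 + 2.6312 + 2.958 + 2.3256 + 1.145 + 0.169 = 12.7072
Σ x·lx·mx = 44.5778; T = 44.5778/12.7072 = 3.50807…
r ≈ ln(R0)/T = ln(12.7072)/3.50807… = 0.724662… → 0.7247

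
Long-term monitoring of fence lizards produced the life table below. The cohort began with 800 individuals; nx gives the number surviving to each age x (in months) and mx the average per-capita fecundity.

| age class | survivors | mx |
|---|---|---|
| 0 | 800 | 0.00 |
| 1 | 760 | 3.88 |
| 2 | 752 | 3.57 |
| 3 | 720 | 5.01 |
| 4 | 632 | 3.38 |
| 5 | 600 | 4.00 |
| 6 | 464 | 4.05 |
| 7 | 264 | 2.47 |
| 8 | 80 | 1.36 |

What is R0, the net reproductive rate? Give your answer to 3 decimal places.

lx = nx/n0 = nx/800: 1, 0.95, 0.94, 0.9, 0.79, 0.75, 0.58, 0.33, 0.1
lx·mx by age: 0, 3.686, 3.3558, 4.509, 2.6702, 3, 2.349, 0.8151, 0.136
R0 = Σ lx·mx = 20.5211 → 20.521

20.521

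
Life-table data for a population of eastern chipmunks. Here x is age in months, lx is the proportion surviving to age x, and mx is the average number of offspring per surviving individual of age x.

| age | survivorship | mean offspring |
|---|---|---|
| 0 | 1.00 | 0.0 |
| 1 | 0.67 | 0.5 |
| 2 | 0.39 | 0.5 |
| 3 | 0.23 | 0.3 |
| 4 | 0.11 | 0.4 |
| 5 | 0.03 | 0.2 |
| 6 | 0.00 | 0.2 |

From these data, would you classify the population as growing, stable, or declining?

R0 = Σ lx·mx = 0 + 0.335 + 0.195 + 0.069 + 0.044 + 0.006 + 0 = 0.649
R0 < 1, so the population is declining.

declining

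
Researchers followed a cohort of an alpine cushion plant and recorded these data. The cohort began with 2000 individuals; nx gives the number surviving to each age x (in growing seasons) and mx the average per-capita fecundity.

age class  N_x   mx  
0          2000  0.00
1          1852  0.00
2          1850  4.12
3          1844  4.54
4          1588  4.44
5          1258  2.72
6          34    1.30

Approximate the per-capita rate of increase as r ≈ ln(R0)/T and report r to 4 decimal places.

0.7973

lx = nx/n0 = nx/2000: 1, 0.926, 0.925, 0.922, 0.794, 0.629, 0.017
R0 = Σ lx·mx = 0 + 0 + 3.811 + 4.18588 + 3.52536 + 1.71088 + 0.0221 = 13.25522
Σ x·lx·mx = 42.96808; T = 42.96808/13.25522 = 3.2416…
r ≈ ln(R0)/T = ln(13.25522)/3.2416… = 0.797259… → 0.7973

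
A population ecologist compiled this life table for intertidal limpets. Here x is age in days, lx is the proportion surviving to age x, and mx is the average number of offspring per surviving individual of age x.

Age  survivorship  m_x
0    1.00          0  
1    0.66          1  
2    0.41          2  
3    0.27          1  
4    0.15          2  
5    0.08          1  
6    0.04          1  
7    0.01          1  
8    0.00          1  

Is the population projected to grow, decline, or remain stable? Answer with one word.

growing

R0 = Σ lx·mx = 0 + 0.66 + 0.82 + 0.27 + 0.3 + 0.08 + 0.04 + 0.01 + 0 = 2.18
R0 > 1, so the population is growing.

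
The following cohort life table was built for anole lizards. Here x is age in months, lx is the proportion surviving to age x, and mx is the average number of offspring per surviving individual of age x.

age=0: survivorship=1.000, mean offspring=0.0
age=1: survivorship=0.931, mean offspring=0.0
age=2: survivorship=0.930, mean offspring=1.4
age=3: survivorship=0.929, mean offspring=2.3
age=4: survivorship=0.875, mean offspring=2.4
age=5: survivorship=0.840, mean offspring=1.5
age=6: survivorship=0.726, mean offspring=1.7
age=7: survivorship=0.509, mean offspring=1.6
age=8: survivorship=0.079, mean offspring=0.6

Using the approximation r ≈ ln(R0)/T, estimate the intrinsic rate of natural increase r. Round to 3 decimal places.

R0 = Σ lx·mx = 0 + 0 + 1.302 + 2.1367 + 2.1 + 1.26 + 1.2342 + 0.8144 + 0.0474 = 8.8947
Σ x·lx·mx = 37.1993; T = 37.1993/8.8947 = 4.18219…
r ≈ ln(R0)/T = ln(8.8947)/4.18219… = 0.52256… → 0.523

0.523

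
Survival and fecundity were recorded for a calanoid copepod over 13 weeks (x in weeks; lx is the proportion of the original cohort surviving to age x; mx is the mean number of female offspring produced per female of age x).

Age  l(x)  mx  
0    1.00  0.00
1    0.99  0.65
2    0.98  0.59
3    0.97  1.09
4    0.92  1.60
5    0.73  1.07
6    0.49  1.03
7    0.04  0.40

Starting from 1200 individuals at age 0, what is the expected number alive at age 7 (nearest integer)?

48

Expected survivors = N0 · l_7 = 1200 × 0.04 = 48 → 48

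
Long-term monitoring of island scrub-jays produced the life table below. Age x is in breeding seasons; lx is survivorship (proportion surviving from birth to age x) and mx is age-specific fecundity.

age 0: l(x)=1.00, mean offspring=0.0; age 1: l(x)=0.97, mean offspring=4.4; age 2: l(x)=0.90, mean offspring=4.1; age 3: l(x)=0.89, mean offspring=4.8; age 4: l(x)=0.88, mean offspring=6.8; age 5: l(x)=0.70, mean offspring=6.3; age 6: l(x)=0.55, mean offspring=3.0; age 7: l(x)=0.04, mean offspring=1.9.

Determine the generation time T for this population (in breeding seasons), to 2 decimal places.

lx·mx: 0, 4.268, 3.69, 4.272, 5.984, 4.41, 1.65, 0.076 → R0 = 24.35
x·lx·mx: 0, 4.268, 7.38, 12.816, 23.936, 22.05, 9.9, 0.532 → Σ = 80.882
T = 80.882 / 24.35 = 3.321643… → 3.32

3.32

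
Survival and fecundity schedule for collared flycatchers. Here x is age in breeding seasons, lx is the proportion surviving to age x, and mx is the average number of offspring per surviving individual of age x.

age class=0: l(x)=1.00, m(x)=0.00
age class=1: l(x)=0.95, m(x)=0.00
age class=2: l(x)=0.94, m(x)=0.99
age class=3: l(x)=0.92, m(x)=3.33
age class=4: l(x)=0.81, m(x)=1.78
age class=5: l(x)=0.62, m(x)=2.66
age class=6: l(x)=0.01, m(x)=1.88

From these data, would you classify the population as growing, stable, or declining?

growing

R0 = Σ lx·mx = 0 + 0 + 0.9306 + 3.0636 + 1.4418 + 1.6492 + 0.0188 = 7.104
R0 > 1, so the population is growing.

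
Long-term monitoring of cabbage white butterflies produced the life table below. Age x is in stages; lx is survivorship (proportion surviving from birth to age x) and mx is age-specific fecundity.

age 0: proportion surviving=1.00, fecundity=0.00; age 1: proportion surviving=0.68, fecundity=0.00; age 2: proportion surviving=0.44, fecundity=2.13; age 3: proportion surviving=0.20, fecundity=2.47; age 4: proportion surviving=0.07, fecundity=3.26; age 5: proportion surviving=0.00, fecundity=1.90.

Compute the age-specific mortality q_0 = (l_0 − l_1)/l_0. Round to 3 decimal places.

q_0 = (l_0 − l_1) / l_0 = (1 − 0.68) / 1
     = 0.32 / 1 = 0.32 → 0.320

0.320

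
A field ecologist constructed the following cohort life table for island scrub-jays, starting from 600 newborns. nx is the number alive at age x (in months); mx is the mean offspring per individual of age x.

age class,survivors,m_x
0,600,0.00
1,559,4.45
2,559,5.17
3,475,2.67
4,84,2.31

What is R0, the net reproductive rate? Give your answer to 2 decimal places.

11.40

lx = nx/n0 = nx/600: 1, 0.93167…, 0.93167…, 0.79167…, 0.14
lx·mx by age: 0, 4.145917…, 4.816717…, 2.11375…, 0.3234
R0 = Σ lx·mx = 11.399783… → 11.40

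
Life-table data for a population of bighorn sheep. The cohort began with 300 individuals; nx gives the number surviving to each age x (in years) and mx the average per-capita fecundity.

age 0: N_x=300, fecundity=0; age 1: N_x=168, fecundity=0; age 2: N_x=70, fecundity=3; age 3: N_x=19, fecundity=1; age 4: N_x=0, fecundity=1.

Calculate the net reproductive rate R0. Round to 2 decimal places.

0.76

lx = nx/n0 = nx/300: 1, 0.56, 0.23333…, 0.06333…, 0
lx·mx by age: 0, 0, 0.7…, 0.063333…, 0
R0 = Σ lx·mx = 0.763333… → 0.76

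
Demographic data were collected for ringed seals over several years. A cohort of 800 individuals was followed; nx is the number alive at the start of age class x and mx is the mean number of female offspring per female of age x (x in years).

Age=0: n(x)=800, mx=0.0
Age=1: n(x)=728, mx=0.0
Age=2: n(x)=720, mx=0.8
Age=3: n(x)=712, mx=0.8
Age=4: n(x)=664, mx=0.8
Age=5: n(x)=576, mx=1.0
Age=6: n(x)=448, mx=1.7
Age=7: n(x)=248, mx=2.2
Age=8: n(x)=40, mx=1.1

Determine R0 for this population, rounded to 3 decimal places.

lx = nx/n0 = nx/800: 1, 0.91, 0.9, 0.89, 0.83, 0.72, 0.56, 0.31, 0.05
lx·mx by age: 0, 0, 0.72, 0.712, 0.664, 0.72, 0.952, 0.682, 0.055
R0 = Σ lx·mx = 4.505 → 4.505

4.505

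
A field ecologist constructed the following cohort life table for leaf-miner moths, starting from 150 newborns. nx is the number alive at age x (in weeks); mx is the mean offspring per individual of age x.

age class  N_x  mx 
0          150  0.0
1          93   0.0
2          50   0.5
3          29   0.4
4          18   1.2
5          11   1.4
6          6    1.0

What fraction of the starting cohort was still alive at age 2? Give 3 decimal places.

0.333

l_2 = n_2/n_0 = 50/150 = 0.333333… → 0.333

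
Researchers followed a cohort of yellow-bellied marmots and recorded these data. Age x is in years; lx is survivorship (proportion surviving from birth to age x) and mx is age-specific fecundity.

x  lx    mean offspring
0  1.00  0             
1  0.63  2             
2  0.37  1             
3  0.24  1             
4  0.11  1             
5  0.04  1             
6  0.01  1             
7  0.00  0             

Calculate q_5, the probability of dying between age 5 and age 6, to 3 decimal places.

q_5 = (l_5 − l_6) / l_5 = (0.04 − 0.01) / 0.04
     = 0.03 / 0.04 = 0.75 → 0.750

0.750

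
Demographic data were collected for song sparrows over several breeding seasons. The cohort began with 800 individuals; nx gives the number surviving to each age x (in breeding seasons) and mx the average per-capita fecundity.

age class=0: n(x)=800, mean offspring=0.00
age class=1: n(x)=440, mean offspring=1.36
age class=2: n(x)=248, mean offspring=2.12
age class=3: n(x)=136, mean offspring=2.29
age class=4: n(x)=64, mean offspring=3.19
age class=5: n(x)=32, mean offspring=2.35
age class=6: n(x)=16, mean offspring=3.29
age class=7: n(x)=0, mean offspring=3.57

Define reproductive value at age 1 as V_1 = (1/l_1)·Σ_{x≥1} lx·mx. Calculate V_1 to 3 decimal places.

4.017

lx = nx/n0 = nx/800: 1, 0.55, 0.31, 0.17, 0.08, 0.04, 0.02, 0
lx·mx for x ≥ 1: 0.748, 0.6572, 0.3893, 0.2552, 0.094, 0.0658, 0 → sum = 2.2095
V_1 = 2.2095 / l_1 = 2.2095 / 0.55 = 4.017273… → 4.017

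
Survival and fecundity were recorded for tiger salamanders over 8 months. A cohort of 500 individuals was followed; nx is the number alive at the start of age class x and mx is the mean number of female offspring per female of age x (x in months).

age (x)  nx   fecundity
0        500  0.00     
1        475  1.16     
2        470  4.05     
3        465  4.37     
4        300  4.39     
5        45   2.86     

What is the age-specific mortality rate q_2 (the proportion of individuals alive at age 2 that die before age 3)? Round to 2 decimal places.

0.01

lx = nx/n0 = nx/500: 1, 0.95, 0.94, 0.93, 0.6, 0.09
q_2 = (l_2 − l_3) / l_2 = (0.94 − 0.93) / 0.94
     = 0.01 / 0.94 = 0.010638… → 0.01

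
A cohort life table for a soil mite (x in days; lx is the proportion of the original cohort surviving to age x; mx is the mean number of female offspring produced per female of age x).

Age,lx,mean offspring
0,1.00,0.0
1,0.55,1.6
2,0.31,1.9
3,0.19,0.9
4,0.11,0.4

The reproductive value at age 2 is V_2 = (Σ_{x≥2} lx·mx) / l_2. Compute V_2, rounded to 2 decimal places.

lx·mx for x ≥ 2: 0.589, 0.171, 0.044 → sum = 0.804
V_2 = 0.804 / l_2 = 0.804 / 0.31 = 2.593548… → 2.59

2.59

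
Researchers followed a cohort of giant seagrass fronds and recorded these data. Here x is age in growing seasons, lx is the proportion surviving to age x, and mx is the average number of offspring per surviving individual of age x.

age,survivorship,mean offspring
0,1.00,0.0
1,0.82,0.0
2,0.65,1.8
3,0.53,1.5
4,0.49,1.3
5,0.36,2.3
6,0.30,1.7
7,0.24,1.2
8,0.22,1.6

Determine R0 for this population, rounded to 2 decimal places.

4.58

lx·mx by age: 0, 0, 1.17, 0.795, 0.637, 0.828, 0.51, 0.288, 0.352
R0 = Σ lx·mx = 4.58 → 4.58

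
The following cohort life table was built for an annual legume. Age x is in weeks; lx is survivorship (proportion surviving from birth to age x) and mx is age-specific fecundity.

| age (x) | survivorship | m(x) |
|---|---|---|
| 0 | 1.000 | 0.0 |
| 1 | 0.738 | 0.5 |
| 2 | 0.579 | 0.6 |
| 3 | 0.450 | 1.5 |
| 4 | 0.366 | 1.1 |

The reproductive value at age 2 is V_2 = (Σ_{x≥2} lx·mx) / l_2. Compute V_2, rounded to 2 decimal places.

lx·mx for x ≥ 2: 0.3474, 0.675, 0.4026 → sum = 1.425
V_2 = 1.425 / l_2 = 1.425 / 0.579 = 2.46114… → 2.46

2.46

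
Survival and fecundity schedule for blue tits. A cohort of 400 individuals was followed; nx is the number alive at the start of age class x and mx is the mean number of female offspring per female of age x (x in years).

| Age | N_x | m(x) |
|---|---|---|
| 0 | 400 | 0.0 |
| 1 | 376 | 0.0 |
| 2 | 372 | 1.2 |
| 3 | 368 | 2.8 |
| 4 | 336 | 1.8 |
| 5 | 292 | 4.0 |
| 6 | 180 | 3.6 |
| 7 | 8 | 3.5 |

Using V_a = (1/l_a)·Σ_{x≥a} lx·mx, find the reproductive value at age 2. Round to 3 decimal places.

lx = nx/n0 = nx/400: 1, 0.94, 0.93, 0.92, 0.84, 0.73, 0.45, 0.02
lx·mx for x ≥ 2: 1.116, 2.576, 1.512, 2.92, 1.62, 0.07 → sum = 9.814
V_2 = 9.814 / l_2 = 9.814 / 0.93 = 10.552688… → 10.553

10.553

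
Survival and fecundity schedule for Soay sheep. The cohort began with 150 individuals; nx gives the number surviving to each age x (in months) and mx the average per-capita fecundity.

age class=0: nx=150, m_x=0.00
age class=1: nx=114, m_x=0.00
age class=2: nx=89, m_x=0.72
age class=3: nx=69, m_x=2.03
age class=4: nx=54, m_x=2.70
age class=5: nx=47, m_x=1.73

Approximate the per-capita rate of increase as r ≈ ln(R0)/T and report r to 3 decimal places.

lx = nx/n0 = nx/150: 1, 0.76, 0.59333…, 0.46, 0.36, 0.31333…
R0 = Σ lx·mx = 0 + 0 + 0.4272… + 0.9338 + 0.972 + 0.54207… = 2.875067…
Σ x·lx·mx = 10.254133…; T = 10.254133…/2.875067… = 3.56657…
r ≈ ln(R0)/T = ln(2.875067…)/3.56657… = 0.2961… → 0.296

0.296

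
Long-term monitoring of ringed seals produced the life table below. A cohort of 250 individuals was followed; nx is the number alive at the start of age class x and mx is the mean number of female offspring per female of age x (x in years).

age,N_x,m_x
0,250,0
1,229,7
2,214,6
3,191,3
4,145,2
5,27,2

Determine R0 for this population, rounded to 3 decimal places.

15.216

lx = nx/n0 = nx/250: 1, 0.916, 0.856, 0.764, 0.58, 0.108
lx·mx by age: 0, 6.412, 5.136, 2.292, 1.16, 0.216
R0 = Σ lx·mx = 15.216 → 15.216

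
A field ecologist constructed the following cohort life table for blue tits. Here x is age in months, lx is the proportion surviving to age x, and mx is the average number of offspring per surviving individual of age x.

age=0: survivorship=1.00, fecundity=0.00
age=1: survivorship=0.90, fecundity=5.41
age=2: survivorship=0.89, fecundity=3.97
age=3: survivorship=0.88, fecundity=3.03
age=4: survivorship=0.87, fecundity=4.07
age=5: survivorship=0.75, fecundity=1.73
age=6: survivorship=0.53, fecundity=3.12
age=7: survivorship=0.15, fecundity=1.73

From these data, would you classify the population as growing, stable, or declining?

R0 = Σ lx·mx = 0 + 4.869 + 3.5333 + 2.6664 + 3.5409 + 1.2975 + 1.6536 + 0.2595 = 17.8202
R0 > 1, so the population is growing.

growing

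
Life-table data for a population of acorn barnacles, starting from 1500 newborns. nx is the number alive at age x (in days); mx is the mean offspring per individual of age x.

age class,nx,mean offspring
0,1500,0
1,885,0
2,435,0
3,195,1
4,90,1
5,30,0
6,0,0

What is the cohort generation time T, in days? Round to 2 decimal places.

3.32

lx = nx/n0 = nx/1500: 1, 0.59, 0.29, 0.13, 0.06, 0.02, 0
lx·mx: 0, 0, 0, 0.13, 0.06, 0, 0 → R0 = 0.19
x·lx·mx: 0, 0, 0, 0.39, 0.24, 0, 0 → Σ = 0.63
T = 0.63 / 0.19 = 3.315789… → 3.32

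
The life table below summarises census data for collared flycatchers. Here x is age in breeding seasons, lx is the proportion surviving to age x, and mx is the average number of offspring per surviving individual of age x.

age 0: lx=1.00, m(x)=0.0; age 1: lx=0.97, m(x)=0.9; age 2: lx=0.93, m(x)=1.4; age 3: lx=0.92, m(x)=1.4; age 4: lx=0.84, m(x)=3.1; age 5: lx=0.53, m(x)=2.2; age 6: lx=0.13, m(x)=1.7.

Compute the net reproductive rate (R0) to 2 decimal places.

lx·mx by age: 0, 0.873, 1.302, 1.288, 2.604, 1.166, 0.221
R0 = Σ lx·mx = 7.454 → 7.45

7.45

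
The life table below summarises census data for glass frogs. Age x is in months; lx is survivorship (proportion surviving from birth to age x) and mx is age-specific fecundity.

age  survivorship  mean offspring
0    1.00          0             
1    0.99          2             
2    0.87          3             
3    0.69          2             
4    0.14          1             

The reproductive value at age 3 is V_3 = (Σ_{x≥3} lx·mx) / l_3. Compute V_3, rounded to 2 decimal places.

lx·mx for x ≥ 3: 1.38, 0.14 → sum = 1.52
V_3 = 1.52 / l_3 = 1.52 / 0.69 = 2.202899… → 2.20

2.20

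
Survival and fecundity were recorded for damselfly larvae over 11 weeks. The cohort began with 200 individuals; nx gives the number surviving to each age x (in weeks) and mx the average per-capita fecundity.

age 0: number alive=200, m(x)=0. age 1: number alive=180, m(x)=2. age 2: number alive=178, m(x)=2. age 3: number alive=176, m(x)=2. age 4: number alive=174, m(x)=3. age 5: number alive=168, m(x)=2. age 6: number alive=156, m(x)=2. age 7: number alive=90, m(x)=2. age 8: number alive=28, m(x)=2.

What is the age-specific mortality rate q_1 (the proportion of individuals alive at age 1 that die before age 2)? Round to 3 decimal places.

lx = nx/n0 = nx/200: 1, 0.9, 0.89, 0.88, 0.87, 0.84, 0.78, 0.45, 0.14
q_1 = (l_1 − l_2) / l_1 = (0.9 − 0.89) / 0.9
     = 0.01 / 0.9 = 0.011111… → 0.011

0.011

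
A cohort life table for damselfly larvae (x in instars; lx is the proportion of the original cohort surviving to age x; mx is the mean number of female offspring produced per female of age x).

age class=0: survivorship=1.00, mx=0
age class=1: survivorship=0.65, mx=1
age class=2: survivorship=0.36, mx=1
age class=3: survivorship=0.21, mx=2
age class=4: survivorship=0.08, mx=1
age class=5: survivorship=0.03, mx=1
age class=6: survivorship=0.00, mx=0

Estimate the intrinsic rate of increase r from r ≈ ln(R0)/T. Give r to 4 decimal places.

0.2145

R0 = Σ lx·mx = 0 + 0.65 + 0.36 + 0.42 + 0.08 + 0.03 + 0 = 1.54
Σ x·lx·mx = 3.1; T = 3.1/1.54 = 2.01299…
r ≈ ln(R0)/T = ln(1.54)/2.01299… = 0.214498… → 0.2145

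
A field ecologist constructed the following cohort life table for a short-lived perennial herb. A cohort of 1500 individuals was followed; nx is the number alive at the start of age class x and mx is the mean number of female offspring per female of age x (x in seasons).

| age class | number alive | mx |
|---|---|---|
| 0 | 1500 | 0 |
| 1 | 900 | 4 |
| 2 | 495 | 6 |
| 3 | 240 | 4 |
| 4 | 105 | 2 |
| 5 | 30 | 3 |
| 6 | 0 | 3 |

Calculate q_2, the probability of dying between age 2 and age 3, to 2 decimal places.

lx = nx/n0 = nx/1500: 1, 0.6, 0.33, 0.16, 0.07, 0.02, 0
q_2 = (l_2 − l_3) / l_2 = (0.33 − 0.16) / 0.33
     = 0.17 / 0.33 = 0.515152… → 0.52

0.52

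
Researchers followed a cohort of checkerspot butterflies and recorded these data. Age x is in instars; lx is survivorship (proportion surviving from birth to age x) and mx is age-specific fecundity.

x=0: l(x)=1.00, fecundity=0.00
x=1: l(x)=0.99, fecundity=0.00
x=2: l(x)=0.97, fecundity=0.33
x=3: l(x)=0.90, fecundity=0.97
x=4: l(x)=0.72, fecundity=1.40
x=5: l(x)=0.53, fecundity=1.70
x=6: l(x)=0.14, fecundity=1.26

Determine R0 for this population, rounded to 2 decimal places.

lx·mx by age: 0, 0, 0.3201, 0.873, 1.008, 0.901, 0.1764
R0 = Σ lx·mx = 3.2785 → 3.28

3.28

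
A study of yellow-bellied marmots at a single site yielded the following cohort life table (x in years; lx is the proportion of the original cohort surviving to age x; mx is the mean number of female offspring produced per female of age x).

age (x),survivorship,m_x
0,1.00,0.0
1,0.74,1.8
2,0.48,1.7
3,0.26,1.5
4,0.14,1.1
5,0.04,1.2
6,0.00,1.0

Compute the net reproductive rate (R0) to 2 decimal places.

2.74

lx·mx by age: 0, 1.332, 0.816, 0.39, 0.154, 0.048, 0
R0 = Σ lx·mx = 2.74 → 2.74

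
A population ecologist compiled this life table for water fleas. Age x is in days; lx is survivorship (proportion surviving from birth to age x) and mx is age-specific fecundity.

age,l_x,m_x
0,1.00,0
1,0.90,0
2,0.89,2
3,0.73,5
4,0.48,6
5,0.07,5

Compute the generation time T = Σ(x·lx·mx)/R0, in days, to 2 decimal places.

lx·mx: 0, 0, 1.78, 3.65, 2.88, 0.35 → R0 = 8.66
x·lx·mx: 0, 0, 3.56, 10.95, 11.52, 1.75 → Σ = 27.78
T = 27.78 / 8.66 = 3.207852… → 3.21

3.21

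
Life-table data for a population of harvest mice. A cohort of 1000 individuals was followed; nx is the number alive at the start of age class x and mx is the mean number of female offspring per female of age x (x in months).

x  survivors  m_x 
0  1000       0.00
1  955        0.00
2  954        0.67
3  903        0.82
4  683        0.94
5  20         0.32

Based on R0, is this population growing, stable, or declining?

growing

lx = nx/n0 = nx/1000: 1, 0.955, 0.954, 0.903, 0.683, 0.02
R0 = Σ lx·mx = 0 + 0 + 0.63918 + 0.74046 + 0.64202 + 0.0064 = 2.02806
R0 > 1, so the population is growing.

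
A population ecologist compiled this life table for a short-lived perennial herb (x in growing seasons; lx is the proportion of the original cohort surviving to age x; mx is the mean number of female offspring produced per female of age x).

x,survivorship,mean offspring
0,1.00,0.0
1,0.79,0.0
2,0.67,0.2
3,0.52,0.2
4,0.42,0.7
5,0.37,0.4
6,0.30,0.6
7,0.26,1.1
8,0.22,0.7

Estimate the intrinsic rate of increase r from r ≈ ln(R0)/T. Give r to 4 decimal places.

0.0501

R0 = Σ lx·mx = 0 + 0 + 0.134 + 0.104 + 0.294 + 0.148 + 0.18 + 0.286 + 0.154 = 1.3
Σ x·lx·mx = 6.81; T = 6.81/1.3 = 5.23846…
r ≈ ln(R0)/T = ln(1.3)/5.23846… = 0.050084… → 0.0501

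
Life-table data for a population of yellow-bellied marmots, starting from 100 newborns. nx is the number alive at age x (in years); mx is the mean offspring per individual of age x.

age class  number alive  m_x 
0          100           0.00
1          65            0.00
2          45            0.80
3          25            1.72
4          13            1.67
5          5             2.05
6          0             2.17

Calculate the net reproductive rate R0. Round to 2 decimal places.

lx = nx/n0 = nx/100: 1, 0.65, 0.45, 0.25, 0.13, 0.05, 0
lx·mx by age: 0, 0, 0.36, 0.43, 0.2171, 0.1025, 0
R0 = Σ lx·mx = 1.1096 → 1.11

1.11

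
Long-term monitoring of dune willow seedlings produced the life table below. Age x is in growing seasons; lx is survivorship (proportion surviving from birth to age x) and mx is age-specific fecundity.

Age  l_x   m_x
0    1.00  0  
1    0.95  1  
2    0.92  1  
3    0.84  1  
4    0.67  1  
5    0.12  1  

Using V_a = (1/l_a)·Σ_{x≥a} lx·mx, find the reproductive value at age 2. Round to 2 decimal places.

lx·mx for x ≥ 2: 0.92, 0.84, 0.67, 0.12 → sum = 2.55
V_2 = 2.55 / l_2 = 2.55 / 0.92 = 2.771739… → 2.77

2.77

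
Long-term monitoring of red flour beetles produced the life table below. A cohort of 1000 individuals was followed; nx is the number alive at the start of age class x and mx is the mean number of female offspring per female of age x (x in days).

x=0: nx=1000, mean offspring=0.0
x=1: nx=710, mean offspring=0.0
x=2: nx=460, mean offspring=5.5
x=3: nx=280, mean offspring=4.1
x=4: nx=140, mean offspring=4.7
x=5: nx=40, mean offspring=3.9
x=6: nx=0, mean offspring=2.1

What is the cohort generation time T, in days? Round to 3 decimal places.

lx = nx/n0 = nx/1000: 1, 0.71, 0.46, 0.28, 0.14, 0.04, 0
lx·mx: 0, 0, 2.53, 1.148, 0.658, 0.156, 0 → R0 = 4.492
x·lx·mx: 0, 0, 5.06, 3.444, 2.632, 0.78, 0 → Σ = 11.916
T = 11.916 / 4.492 = 2.652716… → 2.653

2.653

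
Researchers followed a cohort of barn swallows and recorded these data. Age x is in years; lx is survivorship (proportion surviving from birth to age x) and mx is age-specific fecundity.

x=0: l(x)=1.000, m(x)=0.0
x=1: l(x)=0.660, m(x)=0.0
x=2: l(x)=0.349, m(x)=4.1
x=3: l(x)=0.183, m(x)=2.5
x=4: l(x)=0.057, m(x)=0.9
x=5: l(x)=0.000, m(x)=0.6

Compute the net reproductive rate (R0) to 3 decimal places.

1.940

lx·mx by age: 0, 0, 1.4309, 0.4575, 0.0513, 0
R0 = Σ lx·mx = 1.9397 → 1.940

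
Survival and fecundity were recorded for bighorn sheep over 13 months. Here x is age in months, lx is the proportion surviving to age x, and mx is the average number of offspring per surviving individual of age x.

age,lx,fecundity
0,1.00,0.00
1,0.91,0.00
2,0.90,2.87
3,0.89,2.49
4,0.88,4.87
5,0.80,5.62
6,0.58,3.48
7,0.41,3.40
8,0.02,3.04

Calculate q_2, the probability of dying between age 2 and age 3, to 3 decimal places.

q_2 = (l_2 − l_3) / l_2 = (0.9 − 0.89) / 0.9
     = 0.01 / 0.9 = 0.011111… → 0.011

0.011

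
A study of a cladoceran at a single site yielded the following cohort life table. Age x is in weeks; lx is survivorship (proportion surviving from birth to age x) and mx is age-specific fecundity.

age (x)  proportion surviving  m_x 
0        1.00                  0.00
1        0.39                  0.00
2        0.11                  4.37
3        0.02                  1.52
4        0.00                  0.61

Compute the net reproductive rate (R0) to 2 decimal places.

lx·mx by age: 0, 0, 0.4807, 0.0304, 0
R0 = Σ lx·mx = 0.5111 → 0.51

0.51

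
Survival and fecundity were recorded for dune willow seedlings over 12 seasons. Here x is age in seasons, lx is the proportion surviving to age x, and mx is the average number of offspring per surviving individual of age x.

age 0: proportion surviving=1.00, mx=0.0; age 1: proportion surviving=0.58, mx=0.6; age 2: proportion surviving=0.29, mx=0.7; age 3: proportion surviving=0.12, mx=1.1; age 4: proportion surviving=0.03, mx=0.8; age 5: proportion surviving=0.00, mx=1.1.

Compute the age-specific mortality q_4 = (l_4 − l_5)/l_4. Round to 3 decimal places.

q_4 = (l_4 − l_5) / l_4 = (0.03 − 0) / 0.03
     = 0.03 / 0.03 = 1 → 1.000

1.000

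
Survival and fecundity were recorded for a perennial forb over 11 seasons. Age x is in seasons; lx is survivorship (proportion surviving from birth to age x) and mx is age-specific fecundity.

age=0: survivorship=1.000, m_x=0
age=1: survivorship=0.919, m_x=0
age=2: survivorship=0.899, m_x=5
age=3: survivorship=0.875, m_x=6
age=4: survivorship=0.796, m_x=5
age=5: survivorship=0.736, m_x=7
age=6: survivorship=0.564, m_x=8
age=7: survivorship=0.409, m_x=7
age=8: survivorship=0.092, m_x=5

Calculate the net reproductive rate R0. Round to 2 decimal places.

lx·mx by age: 0, 0, 4.495, 5.25, 3.98, 5.152, 4.512, 2.863, 0.46
R0 = Σ lx·mx = 26.712 → 26.71

26.71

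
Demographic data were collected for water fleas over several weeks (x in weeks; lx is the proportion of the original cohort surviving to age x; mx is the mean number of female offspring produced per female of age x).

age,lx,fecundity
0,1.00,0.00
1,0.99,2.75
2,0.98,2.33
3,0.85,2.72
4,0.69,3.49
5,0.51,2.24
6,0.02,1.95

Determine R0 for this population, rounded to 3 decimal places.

10.907

lx·mx by age: 0, 2.7225, 2.2834, 2.312, 2.4081, 1.1424, 0.039
R0 = Σ lx·mx = 10.9074 → 10.907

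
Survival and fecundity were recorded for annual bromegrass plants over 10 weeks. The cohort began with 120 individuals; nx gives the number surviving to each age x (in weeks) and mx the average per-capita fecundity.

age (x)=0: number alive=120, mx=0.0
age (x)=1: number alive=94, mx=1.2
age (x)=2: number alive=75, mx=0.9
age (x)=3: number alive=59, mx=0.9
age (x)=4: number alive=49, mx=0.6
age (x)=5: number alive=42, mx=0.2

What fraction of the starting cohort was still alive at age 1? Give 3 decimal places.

l_1 = n_1/n_0 = 94/120 = 0.783333… → 0.783

0.783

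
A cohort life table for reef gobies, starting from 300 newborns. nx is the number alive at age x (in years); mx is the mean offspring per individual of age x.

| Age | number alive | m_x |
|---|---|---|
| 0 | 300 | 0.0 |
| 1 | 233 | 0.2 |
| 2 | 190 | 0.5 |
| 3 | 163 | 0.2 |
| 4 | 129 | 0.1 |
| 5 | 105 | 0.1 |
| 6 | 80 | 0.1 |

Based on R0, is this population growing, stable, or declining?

declining

lx = nx/n0 = nx/300: 1, 0.77667…, 0.63333…, 0.54333…, 0.43, 0.35, 0.26667…
R0 = Σ lx·mx = 0 + 0.155333… + 0.316667… + 0.108667… + 0.043 + 0.035 + 0.026667… = 0.685333…
R0 < 1, so the population is declining.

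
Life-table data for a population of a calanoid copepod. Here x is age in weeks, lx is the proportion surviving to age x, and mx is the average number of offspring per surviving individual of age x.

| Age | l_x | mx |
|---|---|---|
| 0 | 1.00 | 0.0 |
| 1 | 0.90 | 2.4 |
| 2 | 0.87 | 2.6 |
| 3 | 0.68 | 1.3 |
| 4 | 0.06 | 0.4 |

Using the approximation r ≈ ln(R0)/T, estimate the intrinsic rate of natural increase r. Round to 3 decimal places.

0.946

R0 = Σ lx·mx = 0 + 2.16 + 2.262 + 0.884 + 0.024 = 5.33
Σ x·lx·mx = 9.432; T = 9.432/5.33 = 1.76961…
r ≈ ln(R0)/T = ln(5.33)/1.76961… = 0.94561… → 0.946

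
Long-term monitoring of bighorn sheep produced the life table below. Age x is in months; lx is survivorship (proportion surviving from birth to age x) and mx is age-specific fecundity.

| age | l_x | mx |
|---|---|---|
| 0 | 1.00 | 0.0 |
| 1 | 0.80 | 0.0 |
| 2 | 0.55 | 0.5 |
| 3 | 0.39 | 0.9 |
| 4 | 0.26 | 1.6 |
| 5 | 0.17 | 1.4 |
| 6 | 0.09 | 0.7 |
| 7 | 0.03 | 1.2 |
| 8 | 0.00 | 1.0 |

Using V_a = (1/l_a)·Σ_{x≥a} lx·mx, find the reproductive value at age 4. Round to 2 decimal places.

lx·mx for x ≥ 4: 0.416, 0.238, 0.063, 0.036, 0 → sum = 0.753
V_4 = 0.753 / l_4 = 0.753 / 0.26 = 2.896154… → 2.90

2.90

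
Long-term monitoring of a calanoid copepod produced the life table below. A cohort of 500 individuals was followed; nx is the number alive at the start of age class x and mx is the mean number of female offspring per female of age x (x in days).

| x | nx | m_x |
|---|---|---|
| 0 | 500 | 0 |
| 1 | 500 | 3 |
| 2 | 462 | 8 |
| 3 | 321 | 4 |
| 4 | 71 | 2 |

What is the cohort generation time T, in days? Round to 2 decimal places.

lx = nx/n0 = nx/500: 1, 1, 0.924, 0.642, 0.142
lx·mx: 0, 3, 7.392, 2.568, 0.284 → R0 = 13.244
x·lx·mx: 0, 3, 14.784, 7.704, 1.136 → Σ = 26.624
T = 26.624 / 13.244 = 2.010269… → 2.01

2.01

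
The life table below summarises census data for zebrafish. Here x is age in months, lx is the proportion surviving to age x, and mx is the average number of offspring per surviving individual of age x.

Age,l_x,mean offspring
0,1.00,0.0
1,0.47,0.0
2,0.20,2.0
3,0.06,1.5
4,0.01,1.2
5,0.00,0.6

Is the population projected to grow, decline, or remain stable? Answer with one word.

R0 = Σ lx·mx = 0 + 0 + 0.4 + 0.09 + 0.012 + 0 = 0.502
R0 < 1, so the population is declining.

declining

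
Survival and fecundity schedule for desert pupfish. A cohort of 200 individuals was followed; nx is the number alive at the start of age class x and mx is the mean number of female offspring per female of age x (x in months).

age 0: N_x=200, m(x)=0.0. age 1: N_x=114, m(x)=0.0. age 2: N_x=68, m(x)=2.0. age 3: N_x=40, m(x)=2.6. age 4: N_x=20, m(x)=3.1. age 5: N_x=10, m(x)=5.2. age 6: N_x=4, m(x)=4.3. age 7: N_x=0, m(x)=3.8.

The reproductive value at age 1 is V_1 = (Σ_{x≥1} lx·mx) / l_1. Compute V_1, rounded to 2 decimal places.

3.26

lx = nx/n0 = nx/200: 1, 0.57, 0.34, 0.2, 0.1, 0.05, 0.02, 0
lx·mx for x ≥ 1: 0, 0.68, 0.52, 0.31, 0.26, 0.086, 0 → sum = 1.856
V_1 = 1.856 / l_1 = 1.856 / 0.57 = 3.25614… → 3.26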